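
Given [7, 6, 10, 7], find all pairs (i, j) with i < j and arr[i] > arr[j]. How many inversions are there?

Finding inversions in [7, 6, 10, 7]:

(0, 1): arr[0]=7 > arr[1]=6
(2, 3): arr[2]=10 > arr[3]=7

Total inversions: 2

The array has 2 inversion(s): (0,1), (2,3). Each pair (i,j) satisfies i < j and arr[i] > arr[j].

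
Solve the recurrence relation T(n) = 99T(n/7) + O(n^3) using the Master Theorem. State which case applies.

Master Theorem for T(n) = 99T(n/7) + O(n^3):

a = 99, b = 7, c = 3
log_b(a) = log_7(99) = 2.3614

Case 3: c = 3 > log_7(99) = 2.3614
T(n) = O(n^3) = O(n^3)

For T(n) = 99T(n/7) + O(n^3): log_7(99) = 2.3614. This is Case 3 of the Master Theorem (c > log_b(a), work dominated by root), giving O(n^3).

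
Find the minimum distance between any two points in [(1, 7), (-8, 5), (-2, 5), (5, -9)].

Computing all pairwise distances among 4 points:

d((1, 7), (-8, 5)) = 9.2195
d((1, 7), (-2, 5)) = 3.6056 <-- minimum
d((1, 7), (5, -9)) = 16.4924
d((-8, 5), (-2, 5)) = 6.0
d((-8, 5), (5, -9)) = 19.105
d((-2, 5), (5, -9)) = 15.6525

Closest pair: (1, 7) and (-2, 5) with distance 3.6056

The closest pair is (1, 7) and (-2, 5) with Euclidean distance 3.6056. For 4 points, brute-force pairwise comparison is shown above. For large n, the divide-and-conquer algorithm (sort by x, recurse on halves, check the dividing strip) achieves O(n log n).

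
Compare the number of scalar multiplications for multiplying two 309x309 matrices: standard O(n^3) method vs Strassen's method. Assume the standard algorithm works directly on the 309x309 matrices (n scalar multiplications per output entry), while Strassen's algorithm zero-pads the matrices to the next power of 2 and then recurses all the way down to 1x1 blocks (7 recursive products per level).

Matrix multiplication for 309x309 matrices:

Strassen's algorithm requires power-of-2 dimensions. Pad 309x309 to 512x512 (next power of 2).

Standard algorithm: 309^3 = 29503629 multiplications
Strassen's algorithm: 7^(log2(512)) = 7^9 = 40353607 multiplications
Difference: 29503629 - 40353607 = -10849978 (Strassen uses MORE here due to padding overhead — for small or just-over-power-of-2 n, padding can outweigh the per-level savings)

Standard: 29503629 multiplications (309^3). Strassen: 40353607 multiplications (7^9, after padding to 512x512). Strassen reduces 8 recursive multiplications to 7 at each level.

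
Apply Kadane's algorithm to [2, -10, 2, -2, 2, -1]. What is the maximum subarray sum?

Using Kadane's algorithm on [2, -10, 2, -2, 2, -1]:

Scanning through the array:
Position 1 (value -10): max_ending_here = -8, max_so_far = 2
Position 2 (value 2): max_ending_here = 2, max_so_far = 2
Position 3 (value -2): max_ending_here = 0, max_so_far = 2
Position 4 (value 2): max_ending_here = 2, max_so_far = 2
Position 5 (value -1): max_ending_here = 1, max_so_far = 2

Maximum subarray: [2]
Maximum sum: 2

The maximum subarray is [2] with sum 2. This subarray runs from index 0 to index 0.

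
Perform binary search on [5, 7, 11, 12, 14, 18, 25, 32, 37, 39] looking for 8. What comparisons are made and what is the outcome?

Binary search for 8 in [5, 7, 11, 12, 14, 18, 25, 32, 37, 39]:

lo=0, hi=9, mid=4, arr[mid]=14 -> 14 > 8, search left half
lo=0, hi=3, mid=1, arr[mid]=7 -> 7 < 8, search right half
lo=2, hi=3, mid=2, arr[mid]=11 -> 11 > 8, search left half
lo=2 > hi=1, target 8 not found

Binary search determines that 8 is not in the array after 3 comparisons. The search space was exhausted without finding the target.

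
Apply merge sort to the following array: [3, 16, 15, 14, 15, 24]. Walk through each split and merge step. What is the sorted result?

Merge sort trace:

Split: [3, 16, 15, 14, 15, 24] -> [3, 16, 15] and [14, 15, 24]
  Split: [3, 16, 15] -> [3] and [16, 15]
    Split: [16, 15] -> [16] and [15]
    Merge: [16] + [15] -> [15, 16]
  Merge: [3] + [15, 16] -> [3, 15, 16]
  Split: [14, 15, 24] -> [14] and [15, 24]
    Split: [15, 24] -> [15] and [24]
    Merge: [15] + [24] -> [15, 24]
  Merge: [14] + [15, 24] -> [14, 15, 24]
Merge: [3, 15, 16] + [14, 15, 24] -> [3, 14, 15, 15, 16, 24]

Final sorted array: [3, 14, 15, 15, 16, 24]

The merge sort proceeds by recursively splitting the array and merging sorted halves.
After all merges, the sorted array is [3, 14, 15, 15, 16, 24].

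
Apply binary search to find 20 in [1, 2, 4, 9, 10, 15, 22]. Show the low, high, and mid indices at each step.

Binary search for 20 in [1, 2, 4, 9, 10, 15, 22]:

lo=0, hi=6, mid=3, arr[mid]=9 -> 9 < 20, search right half
lo=4, hi=6, mid=5, arr[mid]=15 -> 15 < 20, search right half
lo=6, hi=6, mid=6, arr[mid]=22 -> 22 > 20, search left half
lo=6 > hi=5, target 20 not found

Binary search determines that 20 is not in the array after 3 comparisons. The search space was exhausted without finding the target.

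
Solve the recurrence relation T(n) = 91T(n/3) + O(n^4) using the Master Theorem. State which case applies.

Master Theorem for T(n) = 91T(n/3) + O(n^4):

a = 91, b = 3, c = 4
log_b(a) = log_3(91) = 4.1060

Case 1: c = 4 < log_3(91) = 4.1060
T(n) = O(n^(log_3 91))

For T(n) = 91T(n/3) + O(n^4): log_3(91) = 4.1060. This is Case 1 of the Master Theorem (c < log_b(a), work dominated by leaves), giving O(n^(log_3 91)).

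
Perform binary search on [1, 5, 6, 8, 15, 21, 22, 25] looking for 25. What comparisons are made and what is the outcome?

Binary search for 25 in [1, 5, 6, 8, 15, 21, 22, 25]:

lo=0, hi=7, mid=3, arr[mid]=8 -> 8 < 25, search right half
lo=4, hi=7, mid=5, arr[mid]=21 -> 21 < 25, search right half
lo=6, hi=7, mid=6, arr[mid]=22 -> 22 < 25, search right half
lo=7, hi=7, mid=7, arr[mid]=25 -> Found target at index 7!

Binary search finds 25 at index 7 after 4 comparisons. The search repeatedly halves the search space by comparing with the middle element.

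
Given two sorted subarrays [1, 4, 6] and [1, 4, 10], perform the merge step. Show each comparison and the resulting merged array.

Merging process:

Compare 1 vs 1: take 1 from left. Merged: [1]
Compare 4 vs 1: take 1 from right. Merged: [1, 1]
Compare 4 vs 4: take 4 from left. Merged: [1, 1, 4]
Compare 6 vs 4: take 4 from right. Merged: [1, 1, 4, 4]
Compare 6 vs 10: take 6 from left. Merged: [1, 1, 4, 4, 6]
Append remaining from right: [10]. Merged: [1, 1, 4, 4, 6, 10]

Final merged array: [1, 1, 4, 4, 6, 10]
Total comparisons: 5

The merged array is [1, 1, 4, 4, 6, 10], requiring 5 comparisons. The merge step runs in O(n) time where n is the total number of elements.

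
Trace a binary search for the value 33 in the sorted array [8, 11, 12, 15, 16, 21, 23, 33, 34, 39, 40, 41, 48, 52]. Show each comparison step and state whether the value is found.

Binary search for 33 in [8, 11, 12, 15, 16, 21, 23, 33, 34, 39, 40, 41, 48, 52]:

lo=0, hi=13, mid=6, arr[mid]=23 -> 23 < 33, search right half
lo=7, hi=13, mid=10, arr[mid]=40 -> 40 > 33, search left half
lo=7, hi=9, mid=8, arr[mid]=34 -> 34 > 33, search left half
lo=7, hi=7, mid=7, arr[mid]=33 -> Found target at index 7!

Binary search finds 33 at index 7 after 4 comparisons. The search repeatedly halves the search space by comparing with the middle element.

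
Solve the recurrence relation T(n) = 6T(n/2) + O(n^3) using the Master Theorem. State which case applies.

Master Theorem for T(n) = 6T(n/2) + O(n^3):

a = 6, b = 2, c = 3
log_b(a) = log_2(6) = 2.5850

Case 3: c = 3 > log_2(6) = 2.5850
T(n) = O(n^3) = O(n^3)

For T(n) = 6T(n/2) + O(n^3): log_2(6) = 2.5850. This is Case 3 of the Master Theorem (c > log_b(a), work dominated by root), giving O(n^3).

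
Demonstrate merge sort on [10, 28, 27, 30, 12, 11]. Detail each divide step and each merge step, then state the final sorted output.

Merge sort trace:

Split: [10, 28, 27, 30, 12, 11] -> [10, 28, 27] and [30, 12, 11]
  Split: [10, 28, 27] -> [10] and [28, 27]
    Split: [28, 27] -> [28] and [27]
    Merge: [28] + [27] -> [27, 28]
  Merge: [10] + [27, 28] -> [10, 27, 28]
  Split: [30, 12, 11] -> [30] and [12, 11]
    Split: [12, 11] -> [12] and [11]
    Merge: [12] + [11] -> [11, 12]
  Merge: [30] + [11, 12] -> [11, 12, 30]
Merge: [10, 27, 28] + [11, 12, 30] -> [10, 11, 12, 27, 28, 30]

Final sorted array: [10, 11, 12, 27, 28, 30]

The merge sort proceeds by recursively splitting the array and merging sorted halves.
After all merges, the sorted array is [10, 11, 12, 27, 28, 30].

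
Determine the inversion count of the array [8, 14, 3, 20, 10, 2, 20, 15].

Finding inversions in [8, 14, 3, 20, 10, 2, 20, 15]:

(0, 2): arr[0]=8 > arr[2]=3
(0, 5): arr[0]=8 > arr[5]=2
(1, 2): arr[1]=14 > arr[2]=3
(1, 4): arr[1]=14 > arr[4]=10
(1, 5): arr[1]=14 > arr[5]=2
(2, 5): arr[2]=3 > arr[5]=2
(3, 4): arr[3]=20 > arr[4]=10
(3, 5): arr[3]=20 > arr[5]=2
(3, 7): arr[3]=20 > arr[7]=15
(4, 5): arr[4]=10 > arr[5]=2
(6, 7): arr[6]=20 > arr[7]=15

Total inversions: 11

The array has 11 inversion(s): (0,2), (0,5), (1,2), (1,4), (1,5), (2,5), (3,4), (3,5), (3,7), (4,5), (6,7). Each pair (i,j) satisfies i < j and arr[i] > arr[j].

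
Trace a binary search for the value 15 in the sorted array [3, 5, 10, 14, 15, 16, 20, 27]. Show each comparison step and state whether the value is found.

Binary search for 15 in [3, 5, 10, 14, 15, 16, 20, 27]:

lo=0, hi=7, mid=3, arr[mid]=14 -> 14 < 15, search right half
lo=4, hi=7, mid=5, arr[mid]=16 -> 16 > 15, search left half
lo=4, hi=4, mid=4, arr[mid]=15 -> Found target at index 4!

Binary search finds 15 at index 4 after 3 comparisons. The search repeatedly halves the search space by comparing with the middle element.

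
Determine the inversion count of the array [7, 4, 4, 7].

Finding inversions in [7, 4, 4, 7]:

(0, 1): arr[0]=7 > arr[1]=4
(0, 2): arr[0]=7 > arr[2]=4

Total inversions: 2

The array has 2 inversion(s): (0,1), (0,2). Each pair (i,j) satisfies i < j and arr[i] > arr[j].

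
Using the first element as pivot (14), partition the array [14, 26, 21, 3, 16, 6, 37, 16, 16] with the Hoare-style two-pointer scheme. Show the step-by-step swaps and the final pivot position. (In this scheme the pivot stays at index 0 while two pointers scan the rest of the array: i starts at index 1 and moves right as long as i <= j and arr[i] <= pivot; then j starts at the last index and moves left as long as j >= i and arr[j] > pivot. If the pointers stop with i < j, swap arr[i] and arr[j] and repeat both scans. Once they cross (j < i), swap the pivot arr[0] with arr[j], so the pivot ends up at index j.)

Hoare-style two-pointer partition with pivot = 14:

Initial array: [14, 26, 21, 3, 16, 6, 37, 16, 16]

Pointers start at i = 1, j = 8.
i stops at index 1 (arr[1]=26 > 14), j stops at index 5 (arr[5]=6 <= 14): swap arr[1] and arr[5], array becomes [14, 6, 21, 3, 16, 26, 37, 16, 16]
i stops at index 2 (arr[2]=21 > 14), j stops at index 3 (arr[3]=3 <= 14): swap arr[2] and arr[3], array becomes [14, 6, 3, 21, 16, 26, 37, 16, 16]
i ends at 3, j ends at 2: the pointers have crossed (j < i), so scanning stops.

Swap pivot arr[0] with arr[2] to place pivot at position 2: [3, 6, 14, 21, 16, 26, 37, 16, 16]
Pivot position: 2

After partitioning with pivot 14, the array becomes [3, 6, 14, 21, 16, 26, 37, 16, 16]. The pivot is placed at index 2. All elements to the left of the pivot are <= 14, and all elements to the right are > 14.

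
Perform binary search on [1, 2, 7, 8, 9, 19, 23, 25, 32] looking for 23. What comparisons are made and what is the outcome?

Binary search for 23 in [1, 2, 7, 8, 9, 19, 23, 25, 32]:

lo=0, hi=8, mid=4, arr[mid]=9 -> 9 < 23, search right half
lo=5, hi=8, mid=6, arr[mid]=23 -> Found target at index 6!

Binary search finds 23 at index 6 after 2 comparisons. The search repeatedly halves the search space by comparing with the middle element.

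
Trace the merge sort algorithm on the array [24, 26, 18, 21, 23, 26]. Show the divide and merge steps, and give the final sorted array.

Merge sort trace:

Split: [24, 26, 18, 21, 23, 26] -> [24, 26, 18] and [21, 23, 26]
  Split: [24, 26, 18] -> [24] and [26, 18]
    Split: [26, 18] -> [26] and [18]
    Merge: [26] + [18] -> [18, 26]
  Merge: [24] + [18, 26] -> [18, 24, 26]
  Split: [21, 23, 26] -> [21] and [23, 26]
    Split: [23, 26] -> [23] and [26]
    Merge: [23] + [26] -> [23, 26]
  Merge: [21] + [23, 26] -> [21, 23, 26]
Merge: [18, 24, 26] + [21, 23, 26] -> [18, 21, 23, 24, 26, 26]

Final sorted array: [18, 21, 23, 24, 26, 26]

The merge sort proceeds by recursively splitting the array and merging sorted halves.
After all merges, the sorted array is [18, 21, 23, 24, 26, 26].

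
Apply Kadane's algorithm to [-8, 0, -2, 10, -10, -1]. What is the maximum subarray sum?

Using Kadane's algorithm on [-8, 0, -2, 10, -10, -1]:

Scanning through the array:
Position 1 (value 0): max_ending_here = 0, max_so_far = 0
Position 2 (value -2): max_ending_here = -2, max_so_far = 0
Position 3 (value 10): max_ending_here = 10, max_so_far = 10
Position 4 (value -10): max_ending_here = 0, max_so_far = 10
Position 5 (value -1): max_ending_here = -1, max_so_far = 10

Maximum subarray: [10]
Maximum sum: 10

The maximum subarray is [10] with sum 10. This subarray runs from index 3 to index 3.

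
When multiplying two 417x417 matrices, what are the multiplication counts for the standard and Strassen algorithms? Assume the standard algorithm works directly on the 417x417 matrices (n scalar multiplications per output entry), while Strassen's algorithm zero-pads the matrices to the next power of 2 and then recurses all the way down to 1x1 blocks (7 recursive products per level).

Matrix multiplication for 417x417 matrices:

Strassen's algorithm requires power-of-2 dimensions. Pad 417x417 to 512x512 (next power of 2).

Standard algorithm: 417^3 = 72511713 multiplications
Strassen's algorithm: 7^(log2(512)) = 7^9 = 40353607 multiplications
Savings: 72511713 - 40353607 = 32158106 multiplications

Standard: 72511713 multiplications (417^3). Strassen: 40353607 multiplications (7^9, after padding to 512x512). Strassen reduces 8 recursive multiplications to 7 at each level.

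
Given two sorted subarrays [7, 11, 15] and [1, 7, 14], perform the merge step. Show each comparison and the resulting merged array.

Merging process:

Compare 7 vs 1: take 1 from right. Merged: [1]
Compare 7 vs 7: take 7 from left. Merged: [1, 7]
Compare 11 vs 7: take 7 from right. Merged: [1, 7, 7]
Compare 11 vs 14: take 11 from left. Merged: [1, 7, 7, 11]
Compare 15 vs 14: take 14 from right. Merged: [1, 7, 7, 11, 14]
Append remaining from left: [15]. Merged: [1, 7, 7, 11, 14, 15]

Final merged array: [1, 7, 7, 11, 14, 15]
Total comparisons: 5

The merged array is [1, 7, 7, 11, 14, 15], requiring 5 comparisons. The merge step runs in O(n) time where n is the total number of elements.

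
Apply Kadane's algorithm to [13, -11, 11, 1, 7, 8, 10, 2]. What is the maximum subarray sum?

Using Kadane's algorithm on [13, -11, 11, 1, 7, 8, 10, 2]:

Scanning through the array:
Position 1 (value -11): max_ending_here = 2, max_so_far = 13
Position 2 (value 11): max_ending_here = 13, max_so_far = 13
Position 3 (value 1): max_ending_here = 14, max_so_far = 14
Position 4 (value 7): max_ending_here = 21, max_so_far = 21
Position 5 (value 8): max_ending_here = 29, max_so_far = 29
Position 6 (value 10): max_ending_here = 39, max_so_far = 39
Position 7 (value 2): max_ending_here = 41, max_so_far = 41

Maximum subarray: [13, -11, 11, 1, 7, 8, 10, 2]
Maximum sum: 41

The maximum subarray is [13, -11, 11, 1, 7, 8, 10, 2] with sum 41. This subarray runs from index 0 to index 7.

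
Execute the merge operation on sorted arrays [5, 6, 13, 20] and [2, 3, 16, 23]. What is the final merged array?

Merging process:

Compare 5 vs 2: take 2 from right. Merged: [2]
Compare 5 vs 3: take 3 from right. Merged: [2, 3]
Compare 5 vs 16: take 5 from left. Merged: [2, 3, 5]
Compare 6 vs 16: take 6 from left. Merged: [2, 3, 5, 6]
Compare 13 vs 16: take 13 from left. Merged: [2, 3, 5, 6, 13]
Compare 20 vs 16: take 16 from right. Merged: [2, 3, 5, 6, 13, 16]
Compare 20 vs 23: take 20 from left. Merged: [2, 3, 5, 6, 13, 16, 20]
Append remaining from right: [23]. Merged: [2, 3, 5, 6, 13, 16, 20, 23]

Final merged array: [2, 3, 5, 6, 13, 16, 20, 23]
Total comparisons: 7

The merged array is [2, 3, 5, 6, 13, 16, 20, 23], requiring 7 comparisons. The merge step runs in O(n) time where n is the total number of elements.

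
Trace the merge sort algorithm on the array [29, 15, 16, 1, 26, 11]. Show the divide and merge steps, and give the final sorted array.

Merge sort trace:

Split: [29, 15, 16, 1, 26, 11] -> [29, 15, 16] and [1, 26, 11]
  Split: [29, 15, 16] -> [29] and [15, 16]
    Split: [15, 16] -> [15] and [16]
    Merge: [15] + [16] -> [15, 16]
  Merge: [29] + [15, 16] -> [15, 16, 29]
  Split: [1, 26, 11] -> [1] and [26, 11]
    Split: [26, 11] -> [26] and [11]
    Merge: [26] + [11] -> [11, 26]
  Merge: [1] + [11, 26] -> [1, 11, 26]
Merge: [15, 16, 29] + [1, 11, 26] -> [1, 11, 15, 16, 26, 29]

Final sorted array: [1, 11, 15, 16, 26, 29]

The merge sort proceeds by recursively splitting the array and merging sorted halves.
After all merges, the sorted array is [1, 11, 15, 16, 26, 29].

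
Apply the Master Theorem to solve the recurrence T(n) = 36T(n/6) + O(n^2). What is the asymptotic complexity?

Master Theorem for T(n) = 36T(n/6) + O(n^2):

a = 36, b = 6, c = 2
log_b(a) = log_6(36) = 2.0000

Case 2: c = 2 = log_6(36) = 2.0000
T(n) = O(n^2 log n) = O(n^2 log n)

For T(n) = 36T(n/6) + O(n^2): log_6(36) = 2.0000. This is Case 2 of the Master Theorem (c = log_b(a), equal work at all levels), giving O(n^2 log n).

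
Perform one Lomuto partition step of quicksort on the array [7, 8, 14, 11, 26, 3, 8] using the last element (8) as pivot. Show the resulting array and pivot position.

Lomuto partition with pivot = 8:

Initial array: [7, 8, 14, 11, 26, 3, 8]

arr[0]=7 <= 8: swap with position 0, array becomes [7, 8, 14, 11, 26, 3, 8]
arr[1]=8 <= 8: swap with position 1, array becomes [7, 8, 14, 11, 26, 3, 8]
arr[2]=14 > 8: no swap
arr[3]=11 > 8: no swap
arr[4]=26 > 8: no swap
arr[5]=3 <= 8: swap with position 2, array becomes [7, 8, 3, 11, 26, 14, 8]

Place pivot at position 3: [7, 8, 3, 8, 26, 14, 11]
Pivot position: 3

After partitioning with pivot 8, the array becomes [7, 8, 3, 8, 26, 14, 11]. The pivot is placed at index 3. All elements to the left of the pivot are <= 8, and all elements to the right are > 8.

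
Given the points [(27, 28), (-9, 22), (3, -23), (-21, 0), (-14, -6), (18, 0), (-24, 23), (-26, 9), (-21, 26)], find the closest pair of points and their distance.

Computing all pairwise distances among 9 points:

d((27, 28), (-9, 22)) = 36.4966
d((27, 28), (3, -23)) = 56.3649
d((27, 28), (-21, 0)) = 55.5698
d((27, 28), (-14, -6)) = 53.2635
d((27, 28), (18, 0)) = 29.4109
d((27, 28), (-24, 23)) = 51.2445
d((27, 28), (-26, 9)) = 56.3028
d((27, 28), (-21, 26)) = 48.0416
d((-9, 22), (3, -23)) = 46.5725
d((-9, 22), (-21, 0)) = 25.0599
d((-9, 22), (-14, -6)) = 28.4429
d((-9, 22), (18, 0)) = 34.8281
d((-9, 22), (-24, 23)) = 15.0333
d((-9, 22), (-26, 9)) = 21.4009
d((-9, 22), (-21, 26)) = 12.6491
d((3, -23), (-21, 0)) = 33.2415
d((3, -23), (-14, -6)) = 24.0416
d((3, -23), (18, 0)) = 27.4591
d((3, -23), (-24, 23)) = 53.3385
d((3, -23), (-26, 9)) = 43.1856
d((3, -23), (-21, 26)) = 54.5619
d((-21, 0), (-14, -6)) = 9.2195
d((-21, 0), (18, 0)) = 39.0
d((-21, 0), (-24, 23)) = 23.1948
d((-21, 0), (-26, 9)) = 10.2956
d((-21, 0), (-21, 26)) = 26.0
d((-14, -6), (18, 0)) = 32.5576
d((-14, -6), (-24, 23)) = 30.6757
d((-14, -6), (-26, 9)) = 19.2094
d((-14, -6), (-21, 26)) = 32.7567
d((18, 0), (-24, 23)) = 47.8853
d((18, 0), (-26, 9)) = 44.911
d((18, 0), (-21, 26)) = 46.8722
d((-24, 23), (-26, 9)) = 14.1421
d((-24, 23), (-21, 26)) = 4.2426 <-- minimum
d((-26, 9), (-21, 26)) = 17.72

Closest pair: (-24, 23) and (-21, 26) with distance 4.2426

The closest pair is (-24, 23) and (-21, 26) with Euclidean distance 4.2426. For 9 points, brute-force pairwise comparison is shown above. For large n, the divide-and-conquer algorithm (sort by x, recurse on halves, check the dividing strip) achieves O(n log n).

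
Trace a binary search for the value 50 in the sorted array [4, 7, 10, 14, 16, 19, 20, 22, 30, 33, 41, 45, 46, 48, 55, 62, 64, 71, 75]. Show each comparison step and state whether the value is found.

Binary search for 50 in [4, 7, 10, 14, 16, 19, 20, 22, 30, 33, 41, 45, 46, 48, 55, 62, 64, 71, 75]:

lo=0, hi=18, mid=9, arr[mid]=33 -> 33 < 50, search right half
lo=10, hi=18, mid=14, arr[mid]=55 -> 55 > 50, search left half
lo=10, hi=13, mid=11, arr[mid]=45 -> 45 < 50, search right half
lo=12, hi=13, mid=12, arr[mid]=46 -> 46 < 50, search right half
lo=13, hi=13, mid=13, arr[mid]=48 -> 48 < 50, search right half
lo=14 > hi=13, target 50 not found

Binary search determines that 50 is not in the array after 5 comparisons. The search space was exhausted without finding the target.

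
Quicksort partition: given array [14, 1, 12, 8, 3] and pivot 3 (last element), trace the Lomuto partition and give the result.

Lomuto partition with pivot = 3:

Initial array: [14, 1, 12, 8, 3]

arr[0]=14 > 3: no swap
arr[1]=1 <= 3: swap with position 0, array becomes [1, 14, 12, 8, 3]
arr[2]=12 > 3: no swap
arr[3]=8 > 3: no swap

Place pivot at position 1: [1, 3, 12, 8, 14]
Pivot position: 1

After partitioning with pivot 3, the array becomes [1, 3, 12, 8, 14]. The pivot is placed at index 1. All elements to the left of the pivot are <= 3, and all elements to the right are > 3.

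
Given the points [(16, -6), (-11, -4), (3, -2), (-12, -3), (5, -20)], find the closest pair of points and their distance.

Computing all pairwise distances among 5 points:

d((16, -6), (-11, -4)) = 27.074
d((16, -6), (3, -2)) = 13.6015
d((16, -6), (-12, -3)) = 28.1603
d((16, -6), (5, -20)) = 17.8045
d((-11, -4), (3, -2)) = 14.1421
d((-11, -4), (-12, -3)) = 1.4142 <-- minimum
d((-11, -4), (5, -20)) = 22.6274
d((3, -2), (-12, -3)) = 15.0333
d((3, -2), (5, -20)) = 18.1108
d((-12, -3), (5, -20)) = 24.0416

Closest pair: (-11, -4) and (-12, -3) with distance 1.4142

The closest pair is (-11, -4) and (-12, -3) with Euclidean distance 1.4142. For 5 points, brute-force pairwise comparison is shown above. For large n, the divide-and-conquer algorithm (sort by x, recurse on halves, check the dividing strip) achieves O(n log n).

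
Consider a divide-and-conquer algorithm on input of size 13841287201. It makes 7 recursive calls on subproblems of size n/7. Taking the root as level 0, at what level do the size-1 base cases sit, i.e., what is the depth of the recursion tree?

For divide and conquer with division factor 7:

Problem sizes at each level:
Level 0: 13841287201
Level 1: 1977326743
Level 2: 282475249
Level 3: 40353607
Level 4: 5764801
Level 5: 823543
Level 6: 117649
Level 7: 16807
Level 8: 2401
Level 9: 343
Level 10: 49
Level 11: 7
Level 12: 1

The root is level 0 and the size-1 base case is level 12 (the tree spans levels 0 through 12, i.e. 13 levels counting the root), so the depth is the number of divisions: log_7(13841287201) = 12

The recursion tree depth is log_7(13841287201) = 12. At each level, the problem size is divided by 7, so it takes 12 divisions to reduce to a base case of size 1. The algorithm makes 7 recursive calls at each level.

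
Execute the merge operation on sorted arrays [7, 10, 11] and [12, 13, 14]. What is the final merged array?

Merging process:

Compare 7 vs 12: take 7 from left. Merged: [7]
Compare 10 vs 12: take 10 from left. Merged: [7, 10]
Compare 11 vs 12: take 11 from left. Merged: [7, 10, 11]
Append remaining from right: [12, 13, 14]. Merged: [7, 10, 11, 12, 13, 14]

Final merged array: [7, 10, 11, 12, 13, 14]
Total comparisons: 3

The merged array is [7, 10, 11, 12, 13, 14], requiring 3 comparisons. The merge step runs in O(n) time where n is the total number of elements.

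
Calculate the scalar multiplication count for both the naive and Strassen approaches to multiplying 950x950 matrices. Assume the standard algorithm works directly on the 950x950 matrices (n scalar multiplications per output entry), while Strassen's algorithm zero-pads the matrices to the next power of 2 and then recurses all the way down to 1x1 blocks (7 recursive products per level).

Matrix multiplication for 950x950 matrices:

Strassen's algorithm requires power-of-2 dimensions. Pad 950x950 to 1024x1024 (next power of 2).

Standard algorithm: 950^3 = 857375000 multiplications
Strassen's algorithm: 7^(log2(1024)) = 7^10 = 282475249 multiplications
Savings: 857375000 - 282475249 = 574899751 multiplications

Standard: 857375000 multiplications (950^3). Strassen: 282475249 multiplications (7^10, after padding to 1024x1024). Strassen reduces 8 recursive multiplications to 7 at each level.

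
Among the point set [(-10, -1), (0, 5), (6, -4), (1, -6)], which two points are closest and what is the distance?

Computing all pairwise distances among 4 points:

d((-10, -1), (0, 5)) = 11.6619
d((-10, -1), (6, -4)) = 16.2788
d((-10, -1), (1, -6)) = 12.083
d((0, 5), (6, -4)) = 10.8167
d((0, 5), (1, -6)) = 11.0454
d((6, -4), (1, -6)) = 5.3852 <-- minimum

Closest pair: (6, -4) and (1, -6) with distance 5.3852

The closest pair is (6, -4) and (1, -6) with Euclidean distance 5.3852. For 4 points, brute-force pairwise comparison is shown above. For large n, the divide-and-conquer algorithm (sort by x, recurse on halves, check the dividing strip) achieves O(n log n).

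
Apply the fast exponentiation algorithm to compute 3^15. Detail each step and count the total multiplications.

Computing 3^15 by squaring (build up from 3^1; each line after the first costs one multiplication):

3^1 = 3
3^2 = (3^1)^2 = 3^2 = 9
3^3 = 3 * 3^2 = 3 * 9 = 27
3^6 = (3^3)^2 = 27^2 = 729
3^7 = 3 * 3^6 = 3 * 729 = 2187
3^14 = (3^7)^2 = 2187^2 = 4782969
3^15 = 3 * 3^14 = 3 * 4782969 = 14348907

Result: 14348907
Multiplications needed: 6 (6 lines after 3^1)

3^15 = 14348907. Using exponentiation by squaring, this requires 6 multiplications. The key idea: if the exponent is even, square the half-power; if odd, multiply by the base once.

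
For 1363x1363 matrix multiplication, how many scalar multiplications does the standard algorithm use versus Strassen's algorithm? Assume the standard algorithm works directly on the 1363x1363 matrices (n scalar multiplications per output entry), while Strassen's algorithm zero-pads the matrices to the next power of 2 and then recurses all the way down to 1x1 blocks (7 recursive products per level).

Matrix multiplication for 1363x1363 matrices:

Strassen's algorithm requires power-of-2 dimensions. Pad 1363x1363 to 2048x2048 (next power of 2).

Standard algorithm: 1363^3 = 2532139147 multiplications
Strassen's algorithm: 7^(log2(2048)) = 7^11 = 1977326743 multiplications
Savings: 2532139147 - 1977326743 = 554812404 multiplications

Standard: 2532139147 multiplications (1363^3). Strassen: 1977326743 multiplications (7^11, after padding to 2048x2048). Strassen reduces 8 recursive multiplications to 7 at each level.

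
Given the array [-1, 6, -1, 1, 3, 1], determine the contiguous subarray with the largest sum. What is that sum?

Using Kadane's algorithm on [-1, 6, -1, 1, 3, 1]:

Scanning through the array:
Position 1 (value 6): max_ending_here = 6, max_so_far = 6
Position 2 (value -1): max_ending_here = 5, max_so_far = 6
Position 3 (value 1): max_ending_here = 6, max_so_far = 6
Position 4 (value 3): max_ending_here = 9, max_so_far = 9
Position 5 (value 1): max_ending_here = 10, max_so_far = 10

Maximum subarray: [6, -1, 1, 3, 1]
Maximum sum: 10

The maximum subarray is [6, -1, 1, 3, 1] with sum 10. This subarray runs from index 1 to index 5.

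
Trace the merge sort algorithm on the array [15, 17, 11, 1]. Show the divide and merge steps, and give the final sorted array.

Merge sort trace:

Split: [15, 17, 11, 1] -> [15, 17] and [11, 1]
  Split: [15, 17] -> [15] and [17]
  Merge: [15] + [17] -> [15, 17]
  Split: [11, 1] -> [11] and [1]
  Merge: [11] + [1] -> [1, 11]
Merge: [15, 17] + [1, 11] -> [1, 11, 15, 17]

Final sorted array: [1, 11, 15, 17]

The merge sort proceeds by recursively splitting the array and merging sorted halves.
After all merges, the sorted array is [1, 11, 15, 17].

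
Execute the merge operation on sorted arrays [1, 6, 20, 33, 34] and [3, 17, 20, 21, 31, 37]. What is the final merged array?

Merging process:

Compare 1 vs 3: take 1 from left. Merged: [1]
Compare 6 vs 3: take 3 from right. Merged: [1, 3]
Compare 6 vs 17: take 6 from left. Merged: [1, 3, 6]
Compare 20 vs 17: take 17 from right. Merged: [1, 3, 6, 17]
Compare 20 vs 20: take 20 from left. Merged: [1, 3, 6, 17, 20]
Compare 33 vs 20: take 20 from right. Merged: [1, 3, 6, 17, 20, 20]
Compare 33 vs 21: take 21 from right. Merged: [1, 3, 6, 17, 20, 20, 21]
Compare 33 vs 31: take 31 from right. Merged: [1, 3, 6, 17, 20, 20, 21, 31]
Compare 33 vs 37: take 33 from left. Merged: [1, 3, 6, 17, 20, 20, 21, 31, 33]
Compare 34 vs 37: take 34 from left. Merged: [1, 3, 6, 17, 20, 20, 21, 31, 33, 34]
Append remaining from right: [37]. Merged: [1, 3, 6, 17, 20, 20, 21, 31, 33, 34, 37]

Final merged array: [1, 3, 6, 17, 20, 20, 21, 31, 33, 34, 37]
Total comparisons: 10

The merged array is [1, 3, 6, 17, 20, 20, 21, 31, 33, 34, 37], requiring 10 comparisons. The merge step runs in O(n) time where n is the total number of elements.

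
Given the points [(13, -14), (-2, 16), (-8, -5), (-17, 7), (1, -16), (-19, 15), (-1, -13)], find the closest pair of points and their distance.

Computing all pairwise distances among 7 points:

d((13, -14), (-2, 16)) = 33.541
d((13, -14), (-8, -5)) = 22.8473
d((13, -14), (-17, 7)) = 36.6197
d((13, -14), (1, -16)) = 12.1655
d((13, -14), (-19, 15)) = 43.1856
d((13, -14), (-1, -13)) = 14.0357
d((-2, 16), (-8, -5)) = 21.8403
d((-2, 16), (-17, 7)) = 17.4929
d((-2, 16), (1, -16)) = 32.1403
d((-2, 16), (-19, 15)) = 17.0294
d((-2, 16), (-1, -13)) = 29.0172
d((-8, -5), (-17, 7)) = 15.0
d((-8, -5), (1, -16)) = 14.2127
d((-8, -5), (-19, 15)) = 22.8254
d((-8, -5), (-1, -13)) = 10.6301
d((-17, 7), (1, -16)) = 29.2062
d((-17, 7), (-19, 15)) = 8.2462
d((-17, 7), (-1, -13)) = 25.6125
d((1, -16), (-19, 15)) = 36.8917
d((1, -16), (-1, -13)) = 3.6056 <-- minimum
d((-19, 15), (-1, -13)) = 33.2866

Closest pair: (1, -16) and (-1, -13) with distance 3.6056

The closest pair is (1, -16) and (-1, -13) with Euclidean distance 3.6056. For 7 points, brute-force pairwise comparison is shown above. For large n, the divide-and-conquer algorithm (sort by x, recurse on halves, check the dividing strip) achieves O(n log n).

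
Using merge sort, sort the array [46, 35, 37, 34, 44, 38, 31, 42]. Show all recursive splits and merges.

Merge sort trace:

Split: [46, 35, 37, 34, 44, 38, 31, 42] -> [46, 35, 37, 34] and [44, 38, 31, 42]
  Split: [46, 35, 37, 34] -> [46, 35] and [37, 34]
    Split: [46, 35] -> [46] and [35]
    Merge: [46] + [35] -> [35, 46]
    Split: [37, 34] -> [37] and [34]
    Merge: [37] + [34] -> [34, 37]
  Merge: [35, 46] + [34, 37] -> [34, 35, 37, 46]
  Split: [44, 38, 31, 42] -> [44, 38] and [31, 42]
    Split: [44, 38] -> [44] and [38]
    Merge: [44] + [38] -> [38, 44]
    Split: [31, 42] -> [31] and [42]
    Merge: [31] + [42] -> [31, 42]
  Merge: [38, 44] + [31, 42] -> [31, 38, 42, 44]
Merge: [34, 35, 37, 46] + [31, 38, 42, 44] -> [31, 34, 35, 37, 38, 42, 44, 46]

Final sorted array: [31, 34, 35, 37, 38, 42, 44, 46]

The merge sort proceeds by recursively splitting the array and merging sorted halves.
After all merges, the sorted array is [31, 34, 35, 37, 38, 42, 44, 46].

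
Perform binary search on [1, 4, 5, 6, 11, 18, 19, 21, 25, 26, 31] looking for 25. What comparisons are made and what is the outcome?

Binary search for 25 in [1, 4, 5, 6, 11, 18, 19, 21, 25, 26, 31]:

lo=0, hi=10, mid=5, arr[mid]=18 -> 18 < 25, search right half
lo=6, hi=10, mid=8, arr[mid]=25 -> Found target at index 8!

Binary search finds 25 at index 8 after 2 comparisons. The search repeatedly halves the search space by comparing with the middle element.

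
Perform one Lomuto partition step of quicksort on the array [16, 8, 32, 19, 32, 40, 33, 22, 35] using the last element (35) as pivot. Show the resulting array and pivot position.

Lomuto partition with pivot = 35:

Initial array: [16, 8, 32, 19, 32, 40, 33, 22, 35]

arr[0]=16 <= 35: swap with position 0, array becomes [16, 8, 32, 19, 32, 40, 33, 22, 35]
arr[1]=8 <= 35: swap with position 1, array becomes [16, 8, 32, 19, 32, 40, 33, 22, 35]
arr[2]=32 <= 35: swap with position 2, array becomes [16, 8, 32, 19, 32, 40, 33, 22, 35]
arr[3]=19 <= 35: swap with position 3, array becomes [16, 8, 32, 19, 32, 40, 33, 22, 35]
arr[4]=32 <= 35: swap with position 4, array becomes [16, 8, 32, 19, 32, 40, 33, 22, 35]
arr[5]=40 > 35: no swap
arr[6]=33 <= 35: swap with position 5, array becomes [16, 8, 32, 19, 32, 33, 40, 22, 35]
arr[7]=22 <= 35: swap with position 6, array becomes [16, 8, 32, 19, 32, 33, 22, 40, 35]

Place pivot at position 7: [16, 8, 32, 19, 32, 33, 22, 35, 40]
Pivot position: 7

After partitioning with pivot 35, the array becomes [16, 8, 32, 19, 32, 33, 22, 35, 40]. The pivot is placed at index 7. All elements to the left of the pivot are <= 35, and all elements to the right are > 35.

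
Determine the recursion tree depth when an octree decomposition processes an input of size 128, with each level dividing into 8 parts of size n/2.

For divide and conquer with division factor 2:

Problem sizes at each level:
Level 0: 128
Level 1: 64
Level 2: 32
Level 3: 16
Level 4: 8
Level 5: 4
Level 6: 2
Level 7: 1

The root is level 0 and the size-1 base case is level 7 (the tree spans levels 0 through 7, i.e. 8 levels counting the root), so the depth is the number of divisions: log_2(128) = 7

The recursion tree depth is log_2(128) = 7. At each level, the problem size is divided by 2, so it takes 7 divisions to reduce to a base case of size 1. The algorithm makes 8 recursive calls at each level.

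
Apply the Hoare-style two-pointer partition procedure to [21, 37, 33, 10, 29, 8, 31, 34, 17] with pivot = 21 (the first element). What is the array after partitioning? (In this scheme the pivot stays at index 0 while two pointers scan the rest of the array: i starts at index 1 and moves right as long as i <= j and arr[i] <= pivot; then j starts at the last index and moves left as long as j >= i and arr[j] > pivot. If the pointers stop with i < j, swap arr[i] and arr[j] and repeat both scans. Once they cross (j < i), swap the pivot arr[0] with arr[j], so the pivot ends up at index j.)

Hoare-style two-pointer partition with pivot = 21:

Initial array: [21, 37, 33, 10, 29, 8, 31, 34, 17]

Pointers start at i = 1, j = 8.
i stops at index 1 (arr[1]=37 > 21), j stops at index 8 (arr[8]=17 <= 21): swap arr[1] and arr[8], array becomes [21, 17, 33, 10, 29, 8, 31, 34, 37]
i stops at index 2 (arr[2]=33 > 21), j stops at index 5 (arr[5]=8 <= 21): swap arr[2] and arr[5], array becomes [21, 17, 8, 10, 29, 33, 31, 34, 37]
i ends at 4, j ends at 3: the pointers have crossed (j < i), so scanning stops.

Swap pivot arr[0] with arr[3] to place pivot at position 3: [10, 17, 8, 21, 29, 33, 31, 34, 37]
Pivot position: 3

After partitioning with pivot 21, the array becomes [10, 17, 8, 21, 29, 33, 31, 34, 37]. The pivot is placed at index 3. All elements to the left of the pivot are <= 21, and all elements to the right are > 21.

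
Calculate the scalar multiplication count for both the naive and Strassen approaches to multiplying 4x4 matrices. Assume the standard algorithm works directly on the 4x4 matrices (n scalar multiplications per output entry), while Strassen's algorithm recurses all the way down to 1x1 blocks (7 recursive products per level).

Matrix multiplication for 4x4 matrices:

Standard algorithm: 4^3 = 64 multiplications
Strassen's algorithm: 7^(log2(4)) = 7^2 = 49 multiplications
Savings: 64 - 49 = 15 multiplications

Standard: 64 multiplications (4^3). Strassen: 49 multiplications (7^2). Strassen reduces 8 recursive multiplications to 7 at each level.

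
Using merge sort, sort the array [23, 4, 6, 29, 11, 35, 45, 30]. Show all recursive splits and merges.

Merge sort trace:

Split: [23, 4, 6, 29, 11, 35, 45, 30] -> [23, 4, 6, 29] and [11, 35, 45, 30]
  Split: [23, 4, 6, 29] -> [23, 4] and [6, 29]
    Split: [23, 4] -> [23] and [4]
    Merge: [23] + [4] -> [4, 23]
    Split: [6, 29] -> [6] and [29]
    Merge: [6] + [29] -> [6, 29]
  Merge: [4, 23] + [6, 29] -> [4, 6, 23, 29]
  Split: [11, 35, 45, 30] -> [11, 35] and [45, 30]
    Split: [11, 35] -> [11] and [35]
    Merge: [11] + [35] -> [11, 35]
    Split: [45, 30] -> [45] and [30]
    Merge: [45] + [30] -> [30, 45]
  Merge: [11, 35] + [30, 45] -> [11, 30, 35, 45]
Merge: [4, 6, 23, 29] + [11, 30, 35, 45] -> [4, 6, 11, 23, 29, 30, 35, 45]

Final sorted array: [4, 6, 11, 23, 29, 30, 35, 45]

The merge sort proceeds by recursively splitting the array and merging sorted halves.
After all merges, the sorted array is [4, 6, 11, 23, 29, 30, 35, 45].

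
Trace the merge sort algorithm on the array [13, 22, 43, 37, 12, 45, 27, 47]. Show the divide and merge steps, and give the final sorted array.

Merge sort trace:

Split: [13, 22, 43, 37, 12, 45, 27, 47] -> [13, 22, 43, 37] and [12, 45, 27, 47]
  Split: [13, 22, 43, 37] -> [13, 22] and [43, 37]
    Split: [13, 22] -> [13] and [22]
    Merge: [13] + [22] -> [13, 22]
    Split: [43, 37] -> [43] and [37]
    Merge: [43] + [37] -> [37, 43]
  Merge: [13, 22] + [37, 43] -> [13, 22, 37, 43]
  Split: [12, 45, 27, 47] -> [12, 45] and [27, 47]
    Split: [12, 45] -> [12] and [45]
    Merge: [12] + [45] -> [12, 45]
    Split: [27, 47] -> [27] and [47]
    Merge: [27] + [47] -> [27, 47]
  Merge: [12, 45] + [27, 47] -> [12, 27, 45, 47]
Merge: [13, 22, 37, 43] + [12, 27, 45, 47] -> [12, 13, 22, 27, 37, 43, 45, 47]

Final sorted array: [12, 13, 22, 27, 37, 43, 45, 47]

The merge sort proceeds by recursively splitting the array and merging sorted halves.
After all merges, the sorted array is [12, 13, 22, 27, 37, 43, 45, 47].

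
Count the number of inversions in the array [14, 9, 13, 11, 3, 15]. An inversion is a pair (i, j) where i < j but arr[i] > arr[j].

Finding inversions in [14, 9, 13, 11, 3, 15]:

(0, 1): arr[0]=14 > arr[1]=9
(0, 2): arr[0]=14 > arr[2]=13
(0, 3): arr[0]=14 > arr[3]=11
(0, 4): arr[0]=14 > arr[4]=3
(1, 4): arr[1]=9 > arr[4]=3
(2, 3): arr[2]=13 > arr[3]=11
(2, 4): arr[2]=13 > arr[4]=3
(3, 4): arr[3]=11 > arr[4]=3

Total inversions: 8

The array has 8 inversion(s): (0,1), (0,2), (0,3), (0,4), (1,4), (2,3), (2,4), (3,4). Each pair (i,j) satisfies i < j and arr[i] > arr[j].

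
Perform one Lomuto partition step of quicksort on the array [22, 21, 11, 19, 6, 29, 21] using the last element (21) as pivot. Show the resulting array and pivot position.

Lomuto partition with pivot = 21:

Initial array: [22, 21, 11, 19, 6, 29, 21]

arr[0]=22 > 21: no swap
arr[1]=21 <= 21: swap with position 0, array becomes [21, 22, 11, 19, 6, 29, 21]
arr[2]=11 <= 21: swap with position 1, array becomes [21, 11, 22, 19, 6, 29, 21]
arr[3]=19 <= 21: swap with position 2, array becomes [21, 11, 19, 22, 6, 29, 21]
arr[4]=6 <= 21: swap with position 3, array becomes [21, 11, 19, 6, 22, 29, 21]
arr[5]=29 > 21: no swap

Place pivot at position 4: [21, 11, 19, 6, 21, 29, 22]
Pivot position: 4

After partitioning with pivot 21, the array becomes [21, 11, 19, 6, 21, 29, 22]. The pivot is placed at index 4. All elements to the left of the pivot are <= 21, and all elements to the right are > 21.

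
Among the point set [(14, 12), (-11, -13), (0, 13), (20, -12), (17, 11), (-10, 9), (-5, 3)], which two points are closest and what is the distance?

Computing all pairwise distances among 7 points:

d((14, 12), (-11, -13)) = 35.3553
d((14, 12), (0, 13)) = 14.0357
d((14, 12), (20, -12)) = 24.7386
d((14, 12), (17, 11)) = 3.1623 <-- minimum
d((14, 12), (-10, 9)) = 24.1868
d((14, 12), (-5, 3)) = 21.0238
d((-11, -13), (0, 13)) = 28.2312
d((-11, -13), (20, -12)) = 31.0161
d((-11, -13), (17, 11)) = 36.8782
d((-11, -13), (-10, 9)) = 22.0227
d((-11, -13), (-5, 3)) = 17.088
d((0, 13), (20, -12)) = 32.0156
d((0, 13), (17, 11)) = 17.1172
d((0, 13), (-10, 9)) = 10.7703
d((0, 13), (-5, 3)) = 11.1803
d((20, -12), (17, 11)) = 23.1948
d((20, -12), (-10, 9)) = 36.6197
d((20, -12), (-5, 3)) = 29.1548
d((17, 11), (-10, 9)) = 27.074
d((17, 11), (-5, 3)) = 23.4094
d((-10, 9), (-5, 3)) = 7.8102

Closest pair: (14, 12) and (17, 11) with distance 3.1623

The closest pair is (14, 12) and (17, 11) with Euclidean distance 3.1623. For 7 points, brute-force pairwise comparison is shown above. For large n, the divide-and-conquer algorithm (sort by x, recurse on halves, check the dividing strip) achieves O(n log n).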